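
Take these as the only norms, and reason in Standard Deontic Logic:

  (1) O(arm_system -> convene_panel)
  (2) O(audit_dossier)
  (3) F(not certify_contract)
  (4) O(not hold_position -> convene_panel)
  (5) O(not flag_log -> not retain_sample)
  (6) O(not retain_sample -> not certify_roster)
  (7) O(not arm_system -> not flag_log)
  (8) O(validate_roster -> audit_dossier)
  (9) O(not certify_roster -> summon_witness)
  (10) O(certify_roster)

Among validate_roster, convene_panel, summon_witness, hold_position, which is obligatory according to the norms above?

Premise 10 gives O(certify_roster).
Premise 6, O(not retain_sample -> not certify_roster), contraposes to O(certify_roster -> retain_sample); with O(certify_roster) we get O(retain_sample).
Premise 5, O(not flag_log -> not retain_sample), contraposes to O(retain_sample -> flag_log); with O(retain_sample) we get O(flag_log).
Premise 7, O(not arm_system -> not flag_log), contraposes to O(flag_log -> arm_system); with O(flag_log) we get O(arm_system).
With premise 1, O(arm_system -> convene_panel), the K-axiom yields O(convene_panel).
So O(convene_panel) holds — convene_panel is obligatory. None of the other listed options is made obligatory by any chain of premises.

convene_panel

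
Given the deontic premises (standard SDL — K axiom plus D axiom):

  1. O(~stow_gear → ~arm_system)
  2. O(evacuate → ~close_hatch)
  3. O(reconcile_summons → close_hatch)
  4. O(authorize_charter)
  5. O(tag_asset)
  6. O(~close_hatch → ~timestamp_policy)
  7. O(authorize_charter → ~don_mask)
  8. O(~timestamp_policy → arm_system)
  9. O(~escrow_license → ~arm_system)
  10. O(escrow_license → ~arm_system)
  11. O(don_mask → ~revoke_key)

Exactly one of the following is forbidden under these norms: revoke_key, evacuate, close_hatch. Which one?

evacuate

Premises 10 and 9 are O(escrow_license → ~arm_system) and O(~escrow_license → ~arm_system); every ideal world satisfies escrow_license or ~escrow_license, so in either case ~arm_system holds — hence O(~arm_system).
The contrapositive of premise 8 (O(~timestamp_policy → arm_system)) is O(~arm_system → timestamp_policy), and O(~arm_system) is already established, so O(timestamp_policy).
Premise 6, O(~close_hatch → ~timestamp_policy), contraposes to O(timestamp_policy → close_hatch); with O(timestamp_policy) we get O(close_hatch).
Premise 2, O(evacuate → ~close_hatch), contraposes to O(close_hatch → ~evacuate); with O(close_hatch) we get O(~evacuate).
So O(~evacuate) holds, i.e. evacuate is forbidden. None of the other listed options is forbidden under the premises.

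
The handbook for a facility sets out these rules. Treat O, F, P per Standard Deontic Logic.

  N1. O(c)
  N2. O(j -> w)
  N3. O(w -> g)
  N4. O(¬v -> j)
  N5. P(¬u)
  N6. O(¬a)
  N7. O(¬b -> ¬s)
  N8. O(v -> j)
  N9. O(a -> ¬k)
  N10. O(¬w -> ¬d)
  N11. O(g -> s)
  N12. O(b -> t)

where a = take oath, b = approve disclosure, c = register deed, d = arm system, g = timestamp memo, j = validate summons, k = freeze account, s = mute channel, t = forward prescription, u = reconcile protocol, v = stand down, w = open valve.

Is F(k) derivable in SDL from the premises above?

No

Premise 9 is O(a -> ¬k), but O(a) is not derivable from the premises, so it does not yield O(¬k).
No other premise forces O(¬k). An ideal world satisfying every premise can still have k true, so F(k) is not derivable.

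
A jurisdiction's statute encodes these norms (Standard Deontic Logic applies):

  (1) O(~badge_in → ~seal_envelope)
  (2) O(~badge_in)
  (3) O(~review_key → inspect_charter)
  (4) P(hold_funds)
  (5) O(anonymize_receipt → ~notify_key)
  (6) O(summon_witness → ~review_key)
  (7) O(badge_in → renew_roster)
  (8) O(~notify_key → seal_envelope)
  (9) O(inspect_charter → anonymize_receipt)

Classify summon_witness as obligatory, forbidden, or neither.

Premise 2 states O(~badge_in) outright.
With premise 1, O(~badge_in → ~seal_envelope), the K-axiom yields O(~seal_envelope).
The contrapositive of premise 8 (O(~notify_key → seal_envelope)) is O(~seal_envelope → notify_key), and O(~seal_envelope) is already established, so O(notify_key).
Premise 5 is O(anonymize_receipt → ~notify_key); contrapositively O(notify_key → ~anonymize_receipt). Since O(notify_key) holds, K gives O(~anonymize_receipt).
Premise 9 is O(inspect_charter → anonymize_receipt); contrapositively O(~anonymize_receipt → ~inspect_charter). Since O(~anonymize_receipt) holds, K gives O(~inspect_charter).
The contrapositive of premise 3 (O(~review_key → inspect_charter)) is O(~inspect_charter → review_key), and O(~inspect_charter) is already established, so O(review_key).
Premise 6, O(summon_witness → ~review_key), contraposes to O(review_key → ~summon_witness); with O(review_key) we get O(~summon_witness).
Premises 4, 7 do not contribute to this derivation.
Thus O(~summon_witness), which is F(summon_witness): summon_witness is forbidden.

Forbidden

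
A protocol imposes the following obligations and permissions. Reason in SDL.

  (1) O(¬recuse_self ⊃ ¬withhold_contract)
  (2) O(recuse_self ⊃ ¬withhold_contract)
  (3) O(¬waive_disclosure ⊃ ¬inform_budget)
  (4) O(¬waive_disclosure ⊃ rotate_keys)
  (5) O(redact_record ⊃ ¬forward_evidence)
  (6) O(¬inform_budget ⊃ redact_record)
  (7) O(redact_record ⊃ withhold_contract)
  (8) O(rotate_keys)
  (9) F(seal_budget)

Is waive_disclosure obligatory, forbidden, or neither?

By case analysis on recuse_self: premise 2 gives O(recuse_self ⊃ ¬withhold_contract) and premise 1 gives O(¬recuse_self ⊃ ¬withhold_contract), so O(¬withhold_contract) either way.
Premise 7, O(redact_record ⊃ withhold_contract), contraposes to O(¬withhold_contract ⊃ ¬redact_record); with O(¬withhold_contract) we get O(¬redact_record).
Premise 6, O(¬inform_budget ⊃ redact_record), contraposes to O(¬redact_record ⊃ inform_budget); with O(¬redact_record) we get O(inform_budget).
Premise 3 is O(¬waive_disclosure ⊃ ¬inform_budget); contrapositively O(inform_budget ⊃ waive_disclosure). Since O(inform_budget) holds, K gives O(waive_disclosure).
Premises 4, 5, 8, 9 do not contribute to this derivation.
Hence waive_disclosure is obligatory.

Obligatory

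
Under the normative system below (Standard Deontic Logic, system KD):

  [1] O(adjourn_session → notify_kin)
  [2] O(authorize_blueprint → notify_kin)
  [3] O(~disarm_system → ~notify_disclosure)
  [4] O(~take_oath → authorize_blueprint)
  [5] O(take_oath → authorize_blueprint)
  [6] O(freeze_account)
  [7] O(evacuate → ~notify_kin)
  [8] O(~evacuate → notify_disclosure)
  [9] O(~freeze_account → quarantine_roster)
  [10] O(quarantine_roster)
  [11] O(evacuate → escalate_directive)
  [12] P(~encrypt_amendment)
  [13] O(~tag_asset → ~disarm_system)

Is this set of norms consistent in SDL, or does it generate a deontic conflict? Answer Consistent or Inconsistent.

Premise 9 is O(~freeze_account → quarantine_roster); even if O(quarantine_roster) held, inferring O(~freeze_account) would be affirming the consequent — invalid.
So O(~freeze_account) is not derivable, and the apparent clash with O(freeze_account) does not arise.
A world satisfying every obligation exists (e.g. adjourn_session=false, authorize_blueprint=true, disarm_system=true, encrypt_amendment=false, escalate_directive=false, evacuate=false, freeze_account=true, notify_disclosure=true, notify_kin=true, quarantine_roster=true, tag_asset=true, take_oath=false); no atom is both obligatory and forbidden, so the set is consistent.

Consistent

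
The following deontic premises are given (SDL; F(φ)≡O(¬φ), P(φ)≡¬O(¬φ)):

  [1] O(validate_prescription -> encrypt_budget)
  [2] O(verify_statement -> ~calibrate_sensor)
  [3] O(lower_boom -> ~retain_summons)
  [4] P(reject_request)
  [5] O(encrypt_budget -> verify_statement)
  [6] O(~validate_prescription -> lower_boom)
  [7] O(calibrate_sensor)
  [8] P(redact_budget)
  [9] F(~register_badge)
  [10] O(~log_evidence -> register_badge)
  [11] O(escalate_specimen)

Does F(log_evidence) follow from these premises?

Premise 10 is O(~log_evidence -> register_badge); even if O(register_badge) held, inferring O(~log_evidence) would be affirming the consequent — invalid.
No other premise forces O(~log_evidence). An ideal world satisfying every premise can still have log_evidence true, so F(log_evidence) is not derivable.

No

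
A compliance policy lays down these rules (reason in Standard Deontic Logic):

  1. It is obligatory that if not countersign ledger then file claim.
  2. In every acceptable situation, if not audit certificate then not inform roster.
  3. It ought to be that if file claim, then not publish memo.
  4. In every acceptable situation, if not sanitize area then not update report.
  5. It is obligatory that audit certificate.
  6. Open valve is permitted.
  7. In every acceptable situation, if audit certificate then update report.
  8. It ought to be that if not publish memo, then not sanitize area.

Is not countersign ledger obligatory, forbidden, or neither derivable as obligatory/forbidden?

Premise 5 states O(audit_certificate) outright.
Applying K to premise 7 (O(audit_certificate → update_report)) and O(audit_certificate) yields O(update_report).
The contrapositive of premise 4 (O(¬sanitize_area → ¬update_report)) is O(update_report → sanitize_area), and O(update_report) is already established, so O(sanitize_area).
The contrapositive of premise 8 (O(¬publish_memo → ¬sanitize_area)) is O(sanitize_area → publish_memo), and O(sanitize_area) is already established, so O(publish_memo).
Premise 3 is O(file_claim → ¬publish_memo); contrapositively O(publish_memo → ¬file_claim). Since O(publish_memo) holds, K gives O(¬file_claim).
Premise 1 is O(¬countersign_ledger → file_claim); contrapositively O(¬file_claim → countersign_ledger). Since O(¬file_claim) holds, K gives O(countersign_ledger).
Premises 2, 6 do not contribute to this derivation.
Thus O(countersign_ledger), which is F(¬countersign_ledger): ¬countersign_ledger is forbidden.

Forbidden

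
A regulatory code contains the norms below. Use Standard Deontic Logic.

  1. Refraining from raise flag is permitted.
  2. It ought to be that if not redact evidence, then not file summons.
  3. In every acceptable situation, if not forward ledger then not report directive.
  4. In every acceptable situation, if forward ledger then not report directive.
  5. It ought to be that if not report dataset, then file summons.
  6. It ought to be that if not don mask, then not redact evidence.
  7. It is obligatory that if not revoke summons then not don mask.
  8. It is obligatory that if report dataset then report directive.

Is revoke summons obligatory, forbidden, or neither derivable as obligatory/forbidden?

By case analysis on forward_ledger: premise 4 gives O(forward_ledger → ¬report_directive) and premise 3 gives O(¬forward_ledger → ¬report_directive), so O(¬report_directive) either way.
Premise 8, O(report_dataset → report_directive), contraposes to O(¬report_directive → ¬report_dataset); with O(¬report_directive) we get O(¬report_dataset).
Applying K to premise 5 (O(¬report_dataset → file_summons)) and O(¬report_dataset) yields O(file_summons).
The contrapositive of premise 2 (O(¬redact_evidence → ¬file_summons)) is O(file_summons → redact_evidence), and O(file_summons) is already established, so O(redact_evidence).
Premise 6, O(¬don_mask → ¬redact_evidence), contraposes to O(redact_evidence → don_mask); with O(redact_evidence) we get O(don_mask).
Premise 7 is O(¬revoke_summons → ¬don_mask); contrapositively O(don_mask → revoke_summons). Since O(don_mask) holds, K gives O(revoke_summons).
Premise 1 does not contribute to this derivation.
Hence revoke_summons is obligatory.

Obligatory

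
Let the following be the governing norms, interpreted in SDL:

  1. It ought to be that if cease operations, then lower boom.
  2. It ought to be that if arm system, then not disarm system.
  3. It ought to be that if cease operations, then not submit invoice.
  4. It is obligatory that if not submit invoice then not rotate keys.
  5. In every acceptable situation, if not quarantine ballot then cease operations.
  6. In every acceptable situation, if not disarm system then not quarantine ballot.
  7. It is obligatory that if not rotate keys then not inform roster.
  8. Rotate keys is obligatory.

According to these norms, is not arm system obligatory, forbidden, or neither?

Premise 8 states O(rotate_keys) outright.
The contrapositive of premise 4 (O(¬submit_invoice → ¬rotate_keys)) is O(rotate_keys → submit_invoice), and O(rotate_keys) is already established, so O(submit_invoice).
Premise 3, O(cease_operations → ¬submit_invoice), contraposes to O(submit_invoice → ¬cease_operations); with O(submit_invoice) we get O(¬cease_operations).
Premise 5 is O(¬quarantine_ballot → cease_operations); contrapositively O(¬cease_operations → quarantine_ballot). Since O(¬cease_operations) holds, K gives O(quarantine_ballot).
The contrapositive of premise 6 (O(¬disarm_system → ¬quarantine_ballot)) is O(quarantine_ballot → disarm_system), and O(quarantine_ballot) is already established, so O(disarm_system).
The contrapositive of premise 2 (O(arm_system → ¬disarm_system)) is O(disarm_system → ¬arm_system), and O(disarm_system) is already established, so O(¬arm_system).
Premises 1, 7 do not contribute to this derivation.
Hence ¬arm_system is obligatory.

Obligatory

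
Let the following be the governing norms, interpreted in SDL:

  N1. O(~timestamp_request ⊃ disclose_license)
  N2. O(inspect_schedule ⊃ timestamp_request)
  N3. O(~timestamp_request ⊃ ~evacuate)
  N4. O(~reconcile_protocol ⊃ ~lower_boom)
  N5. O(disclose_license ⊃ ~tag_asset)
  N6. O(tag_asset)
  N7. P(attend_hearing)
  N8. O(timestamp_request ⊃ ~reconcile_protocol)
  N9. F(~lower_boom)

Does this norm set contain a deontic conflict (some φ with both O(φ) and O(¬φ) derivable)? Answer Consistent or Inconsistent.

Inconsistent

Premise 6 gives O(tag_asset).
The contrapositive of premise 5 (O(disclose_license ⊃ ~tag_asset)) is O(tag_asset ⊃ ~disclose_license), and O(tag_asset) is already established, so O(~disclose_license).
Premise 1, O(~timestamp_request ⊃ disclose_license), contraposes to O(~disclose_license ⊃ timestamp_request); with O(~disclose_license) we get O(timestamp_request).
Premise 8 is O(timestamp_request ⊃ ~reconcile_protocol); since O(timestamp_request), deontic closure gives O(~reconcile_protocol).
Premise 4 is O(~reconcile_protocol ⊃ ~lower_boom); since O(~reconcile_protocol), deontic closure gives O(~lower_boom).
Yet premise 9 is F(~lower_boom), i.e. O(lower_boom).
We now have both O(~lower_boom) and O(lower_boom) — lower_boom is simultaneously obligatory and forbidden, violating the D-axiom.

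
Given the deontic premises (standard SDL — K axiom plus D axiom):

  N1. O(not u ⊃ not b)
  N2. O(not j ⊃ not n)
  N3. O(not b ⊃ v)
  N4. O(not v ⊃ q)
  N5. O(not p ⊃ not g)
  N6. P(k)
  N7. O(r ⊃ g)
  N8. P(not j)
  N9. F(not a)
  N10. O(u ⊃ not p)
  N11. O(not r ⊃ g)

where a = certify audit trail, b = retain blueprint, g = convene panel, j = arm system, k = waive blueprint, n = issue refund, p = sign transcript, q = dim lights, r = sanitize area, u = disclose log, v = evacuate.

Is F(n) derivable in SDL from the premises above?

Premise 2 is O(not j ⊃ not n), but O(not j) is not derivable from the premises (the permission P(not j) asserts only not O(j), not O(not j)), so it does not yield O(not n).
No other premise forces O(not n). An ideal world satisfying every premise can still have n true, so F(n) is not derivable.

No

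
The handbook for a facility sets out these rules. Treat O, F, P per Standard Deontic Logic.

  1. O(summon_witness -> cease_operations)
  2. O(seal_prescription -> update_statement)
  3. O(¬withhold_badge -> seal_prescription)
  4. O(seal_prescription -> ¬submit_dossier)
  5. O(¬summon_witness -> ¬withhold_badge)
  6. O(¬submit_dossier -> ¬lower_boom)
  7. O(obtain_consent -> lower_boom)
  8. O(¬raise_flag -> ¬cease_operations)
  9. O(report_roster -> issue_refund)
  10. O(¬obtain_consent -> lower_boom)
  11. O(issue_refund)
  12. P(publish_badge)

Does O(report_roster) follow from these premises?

No

Premise 9 is O(report_roster -> issue_refund); even if O(issue_refund) held, inferring O(report_roster) would be affirming the consequent — invalid.
No other premise forces O(report_roster). An ideal world satisfying every premise can still have report_roster false, so O(report_roster) is not derivable.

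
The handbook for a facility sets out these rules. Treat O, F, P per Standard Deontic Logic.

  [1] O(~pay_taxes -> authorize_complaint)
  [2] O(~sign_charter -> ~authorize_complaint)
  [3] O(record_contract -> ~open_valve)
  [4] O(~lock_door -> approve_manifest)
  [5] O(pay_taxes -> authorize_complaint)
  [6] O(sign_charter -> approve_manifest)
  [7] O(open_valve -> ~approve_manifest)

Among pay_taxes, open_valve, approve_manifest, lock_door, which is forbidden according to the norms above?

Premises 1 and 5 are O(~pay_taxes -> authorize_complaint) and O(pay_taxes -> authorize_complaint); every ideal world satisfies ~pay_taxes or pay_taxes, so in either case authorize_complaint holds — hence O(authorize_complaint).
Premise 2, O(~sign_charter -> ~authorize_complaint), contraposes to O(authorize_complaint -> sign_charter); with O(authorize_complaint) we get O(sign_charter).
From O(sign_charter) and premise 6, O(sign_charter -> approve_manifest), we obtain O(approve_manifest).
Premise 7, O(open_valve -> ~approve_manifest), contraposes to O(approve_manifest -> ~open_valve); with O(approve_manifest) we get O(~open_valve).
So O(~open_valve) holds, i.e. open_valve is forbidden. None of the other listed options is forbidden under the premises.

open_valve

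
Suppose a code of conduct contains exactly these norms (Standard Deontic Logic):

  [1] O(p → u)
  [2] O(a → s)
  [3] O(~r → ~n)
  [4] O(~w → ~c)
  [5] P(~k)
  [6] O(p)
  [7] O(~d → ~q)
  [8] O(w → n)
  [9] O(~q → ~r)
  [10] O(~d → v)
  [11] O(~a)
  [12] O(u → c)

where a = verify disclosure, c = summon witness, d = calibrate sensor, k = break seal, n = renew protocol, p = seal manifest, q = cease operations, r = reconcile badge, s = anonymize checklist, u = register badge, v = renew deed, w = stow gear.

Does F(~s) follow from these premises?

Premise 2 is O(a → s), but O(a) is not derivable from the premises, so it does not yield O(s).
No other premise forces O(s). An ideal world satisfying every premise can still have ~s true, so F(~s) is not derivable.

No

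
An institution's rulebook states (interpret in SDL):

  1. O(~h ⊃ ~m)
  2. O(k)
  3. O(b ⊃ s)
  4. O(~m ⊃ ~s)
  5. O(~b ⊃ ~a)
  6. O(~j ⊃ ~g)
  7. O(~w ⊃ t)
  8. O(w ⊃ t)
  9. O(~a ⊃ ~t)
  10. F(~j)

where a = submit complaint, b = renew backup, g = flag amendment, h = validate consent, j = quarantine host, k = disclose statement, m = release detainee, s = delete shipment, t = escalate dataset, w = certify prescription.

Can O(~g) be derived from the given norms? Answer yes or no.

Premise 6 is O(~j ⊃ ~g), but O(~j) is not derivable from the premises, so it does not yield O(~g).
No other premise forces O(~g). An ideal world satisfying every premise can still have ~g false, so O(~g) is not derivable.

No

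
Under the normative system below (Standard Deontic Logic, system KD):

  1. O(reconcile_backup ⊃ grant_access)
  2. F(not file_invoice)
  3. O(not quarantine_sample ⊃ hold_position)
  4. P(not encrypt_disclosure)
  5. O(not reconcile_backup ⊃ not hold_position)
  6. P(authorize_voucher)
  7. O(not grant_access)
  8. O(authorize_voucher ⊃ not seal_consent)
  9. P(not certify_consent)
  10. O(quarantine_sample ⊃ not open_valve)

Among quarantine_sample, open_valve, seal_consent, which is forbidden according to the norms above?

open_valve

Premise 7 states O(not grant_access) outright.
Premise 1 is O(reconcile_backup ⊃ grant_access); contrapositively O(not grant_access ⊃ not reconcile_backup). Since O(not grant_access) holds, K gives O(not reconcile_backup).
Applying K to premise 5 (O(not reconcile_backup ⊃ not hold_position)) and O(not reconcile_backup) yields O(not hold_position).
Premise 3 is O(not quarantine_sample ⊃ hold_position); contrapositively O(not hold_position ⊃ quarantine_sample). Since O(not hold_position) holds, K gives O(quarantine_sample).
With premise 10, O(quarantine_sample ⊃ not open_valve), the K-axiom yields O(not open_valve).
So O(not open_valve) holds, i.e. open_valve is forbidden. None of the other listed options is forbidden under the premises.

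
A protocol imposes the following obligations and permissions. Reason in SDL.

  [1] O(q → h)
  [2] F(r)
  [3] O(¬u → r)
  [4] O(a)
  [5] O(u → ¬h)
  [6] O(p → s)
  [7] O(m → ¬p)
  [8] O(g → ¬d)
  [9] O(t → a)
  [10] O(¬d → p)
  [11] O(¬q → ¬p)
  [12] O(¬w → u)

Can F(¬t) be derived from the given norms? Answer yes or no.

Premise 9 is O(t → a); even if O(a) held, inferring O(t) would be affirming the consequent — invalid.
No other premise forces O(t). An ideal world satisfying every premise can still have ¬t true, so F(¬t) is not derivable.

No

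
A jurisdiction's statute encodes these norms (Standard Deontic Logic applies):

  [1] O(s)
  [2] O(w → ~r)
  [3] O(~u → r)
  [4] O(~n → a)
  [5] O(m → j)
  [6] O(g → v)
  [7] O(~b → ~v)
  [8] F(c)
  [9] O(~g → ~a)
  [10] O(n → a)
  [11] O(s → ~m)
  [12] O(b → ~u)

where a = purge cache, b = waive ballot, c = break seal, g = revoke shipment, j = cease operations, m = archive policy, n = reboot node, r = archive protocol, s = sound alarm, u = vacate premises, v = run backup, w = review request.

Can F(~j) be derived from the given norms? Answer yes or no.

No

Premise 5 is O(m → j), but O(m) is not derivable from the premises, so it does not yield O(j).
No other premise forces O(j). An ideal world satisfying every premise can still have ~j true, so F(~j) is not derivable.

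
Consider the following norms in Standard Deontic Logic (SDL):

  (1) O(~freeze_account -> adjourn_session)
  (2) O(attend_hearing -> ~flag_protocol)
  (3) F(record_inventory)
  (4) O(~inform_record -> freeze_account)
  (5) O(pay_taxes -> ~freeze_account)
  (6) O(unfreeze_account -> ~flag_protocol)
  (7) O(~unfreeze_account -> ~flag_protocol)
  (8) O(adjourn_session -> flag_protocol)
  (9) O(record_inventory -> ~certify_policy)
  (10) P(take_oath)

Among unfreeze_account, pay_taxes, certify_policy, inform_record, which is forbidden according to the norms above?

Premises 7 and 6 are O(~unfreeze_account -> ~flag_protocol) and O(unfreeze_account -> ~flag_protocol); every ideal world satisfies ~unfreeze_account or unfreeze_account, so in either case ~flag_protocol holds — hence O(~flag_protocol).
Premise 8, O(adjourn_session -> flag_protocol), contraposes to O(~flag_protocol -> ~adjourn_session); with O(~flag_protocol) we get O(~adjourn_session).
The contrapositive of premise 1 (O(~freeze_account -> adjourn_session)) is O(~adjourn_session -> freeze_account), and O(~adjourn_session) is already established, so O(freeze_account).
Premise 5, O(pay_taxes -> ~freeze_account), contraposes to O(freeze_account -> ~pay_taxes); with O(freeze_account) we get O(~pay_taxes).
So O(~pay_taxes) holds, i.e. pay_taxes is forbidden. None of the other listed options is forbidden under the premises.

pay_taxes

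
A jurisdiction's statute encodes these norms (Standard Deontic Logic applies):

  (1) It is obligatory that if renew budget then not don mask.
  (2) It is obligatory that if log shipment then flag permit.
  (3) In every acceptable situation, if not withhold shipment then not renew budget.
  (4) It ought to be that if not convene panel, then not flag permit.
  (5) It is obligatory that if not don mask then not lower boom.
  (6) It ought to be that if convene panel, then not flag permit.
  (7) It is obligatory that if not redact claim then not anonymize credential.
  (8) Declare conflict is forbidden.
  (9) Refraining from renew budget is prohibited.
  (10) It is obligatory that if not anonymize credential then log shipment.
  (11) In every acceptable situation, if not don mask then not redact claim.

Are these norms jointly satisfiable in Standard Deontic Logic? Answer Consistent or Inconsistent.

Premises 4 and 6 cover both cases: O(¬convene_panel → ¬flag_permit) and O(convene_panel → ¬flag_permit). Since ¬convene_panel ∨ convene_panel is a tautology, O(¬flag_permit) follows.
Premise 2 is O(log_shipment → flag_permit); contrapositively O(¬flag_permit → ¬log_shipment). Since O(¬flag_permit) holds, K gives O(¬log_shipment).
Premise 10, O(¬anonymize_credential → log_shipment), contraposes to O(¬log_shipment → anonymize_credential); with O(¬log_shipment) we get O(anonymize_credential).
The contrapositive of premise 7 (O(¬redact_claim → ¬anonymize_credential)) is O(anonymize_credential → redact_claim), and O(anonymize_credential) is already established, so O(redact_claim).
Premise 11 is O(¬don_mask → ¬redact_claim); contrapositively O(redact_claim → don_mask). Since O(redact_claim) holds, K gives O(don_mask).
Premise 1 is O(renew_budget → ¬don_mask); contrapositively O(don_mask → ¬renew_budget). Since O(don_mask) holds, K gives O(¬renew_budget).
Yet premise 9 is F(¬renew_budget), i.e. O(renew_budget).
We now have both O(¬renew_budget) and O(renew_budget) — renew_budget is simultaneously obligatory and forbidden, violating the D-axiom.

Inconsistent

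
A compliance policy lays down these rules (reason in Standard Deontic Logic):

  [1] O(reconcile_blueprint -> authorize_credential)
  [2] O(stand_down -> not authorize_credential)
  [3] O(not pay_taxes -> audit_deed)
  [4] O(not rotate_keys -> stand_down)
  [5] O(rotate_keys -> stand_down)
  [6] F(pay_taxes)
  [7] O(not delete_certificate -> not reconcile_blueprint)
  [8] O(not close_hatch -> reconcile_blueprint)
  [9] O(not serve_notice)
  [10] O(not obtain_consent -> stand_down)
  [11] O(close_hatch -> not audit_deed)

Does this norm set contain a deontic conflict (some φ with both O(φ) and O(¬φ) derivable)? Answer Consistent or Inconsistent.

Premises 4 and 5 are O(not rotate_keys -> stand_down) and O(rotate_keys -> stand_down); every ideal world satisfies not rotate_keys or rotate_keys, so in either case stand_down holds — hence O(stand_down).
From O(stand_down) and premise 2, O(stand_down -> not authorize_credential), we obtain O(not authorize_credential).
The contrapositive of premise 1 (O(reconcile_blueprint -> authorize_credential)) is O(not authorize_credential -> not reconcile_blueprint), and O(not authorize_credential) is already established, so O(not reconcile_blueprint).
Premise 8 is O(not close_hatch -> reconcile_blueprint); contrapositively O(not reconcile_blueprint -> close_hatch). Since O(not reconcile_blueprint) holds, K gives O(close_hatch).
Applying K to premise 11 (O(close_hatch -> not audit_deed)) and O(close_hatch) yields O(not audit_deed).
Premise 3 is O(not pay_taxes -> audit_deed); contrapositively O(not audit_deed -> pay_taxes). Since O(not audit_deed) holds, K gives O(pay_taxes).
Yet premise 6 is F(pay_taxes), i.e. O(not pay_taxes).
We now have both O(pay_taxes) and O(not pay_taxes) — pay_taxes is simultaneously obligatory and forbidden, violating the D-axiom.

Inconsistent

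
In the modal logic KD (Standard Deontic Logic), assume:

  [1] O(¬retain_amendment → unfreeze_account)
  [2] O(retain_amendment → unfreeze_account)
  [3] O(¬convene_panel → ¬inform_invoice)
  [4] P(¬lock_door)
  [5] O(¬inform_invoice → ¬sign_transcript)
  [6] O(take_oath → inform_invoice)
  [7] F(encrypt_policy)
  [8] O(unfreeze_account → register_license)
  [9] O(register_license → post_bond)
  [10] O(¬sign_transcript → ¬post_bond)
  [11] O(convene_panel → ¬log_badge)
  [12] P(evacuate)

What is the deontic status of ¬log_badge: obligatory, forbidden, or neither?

Premises 2 and 1 are O(retain_amendment → unfreeze_account) and O(¬retain_amendment → unfreeze_account); every ideal world satisfies retain_amendment or ¬retain_amendment, so in either case unfreeze_account holds — hence O(unfreeze_account).
With premise 8, O(unfreeze_account → register_license), the K-axiom yields O(register_license).
From O(register_license) and premise 9, O(register_license → post_bond), we obtain O(post_bond).
Premise 10 is O(¬sign_transcript → ¬post_bond); contrapositively O(post_bond → sign_transcript). Since O(post_bond) holds, K gives O(sign_transcript).
The contrapositive of premise 5 (O(¬inform_invoice → ¬sign_transcript)) is O(sign_transcript → inform_invoice), and O(sign_transcript) is already established, so O(inform_invoice).
The contrapositive of premise 3 (O(¬convene_panel → ¬inform_invoice)) is O(inform_invoice → convene_panel), and O(inform_invoice) is already established, so O(convene_panel).
From O(convene_panel) and premise 11, O(convene_panel → ¬log_badge), we obtain O(¬log_badge).
Premises 4, 6, 7, 12 do not contribute to this derivation.
Hence ¬log_badge is obligatory.

Obligatory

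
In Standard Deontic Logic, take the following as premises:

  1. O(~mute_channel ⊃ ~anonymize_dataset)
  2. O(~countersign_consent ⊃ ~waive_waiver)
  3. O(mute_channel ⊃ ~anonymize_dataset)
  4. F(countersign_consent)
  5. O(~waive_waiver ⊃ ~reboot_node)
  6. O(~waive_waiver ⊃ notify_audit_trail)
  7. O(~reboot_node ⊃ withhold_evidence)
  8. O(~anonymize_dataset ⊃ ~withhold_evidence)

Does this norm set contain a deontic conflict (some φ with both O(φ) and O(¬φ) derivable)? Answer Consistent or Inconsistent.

Inconsistent

Premises 3 and 1 cover both cases: O(mute_channel ⊃ ~anonymize_dataset) and O(~mute_channel ⊃ ~anonymize_dataset). Since mute_channel ∨ ~mute_channel is a tautology, O(~anonymize_dataset) follows.
Applying K to premise 8 (O(~anonymize_dataset ⊃ ~withhold_evidence)) and O(~anonymize_dataset) yields O(~withhold_evidence).
Premise 7, O(~reboot_node ⊃ withhold_evidence), contraposes to O(~withhold_evidence ⊃ reboot_node); with O(~withhold_evidence) we get O(reboot_node).
Premise 5, O(~waive_waiver ⊃ ~reboot_node), contraposes to O(reboot_node ⊃ waive_waiver); with O(reboot_node) we get O(waive_waiver).
Premise 2 is O(~countersign_consent ⊃ ~waive_waiver); contrapositively O(waive_waiver ⊃ countersign_consent). Since O(waive_waiver) holds, K gives O(countersign_consent).
Yet premise 4 is F(countersign_consent), i.e. O(~countersign_consent).
We now have both O(countersign_consent) and O(~countersign_consent) — countersign_consent is simultaneously obligatory and forbidden, violating the D-axiom.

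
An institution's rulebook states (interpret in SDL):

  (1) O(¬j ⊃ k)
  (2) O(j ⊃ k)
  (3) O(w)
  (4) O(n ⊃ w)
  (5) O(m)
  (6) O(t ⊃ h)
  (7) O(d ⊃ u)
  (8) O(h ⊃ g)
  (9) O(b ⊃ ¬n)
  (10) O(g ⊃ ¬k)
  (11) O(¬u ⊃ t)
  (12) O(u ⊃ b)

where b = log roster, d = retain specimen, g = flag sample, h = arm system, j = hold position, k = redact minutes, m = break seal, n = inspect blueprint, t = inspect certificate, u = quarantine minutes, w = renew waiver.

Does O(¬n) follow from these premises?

By case analysis on ¬j: premise 1 gives O(¬j ⊃ k) and premise 2 gives O(j ⊃ k), so O(k) either way.
The contrapositive of premise 10 (O(g ⊃ ¬k)) is O(k ⊃ ¬g), and O(k) is already established, so O(¬g).
Premise 8 is O(h ⊃ g); contrapositively O(¬g ⊃ ¬h). Since O(¬g) holds, K gives O(¬h).
Premise 6 is O(t ⊃ h); contrapositively O(¬h ⊃ ¬t). Since O(¬h) holds, K gives O(¬t).
Premise 11, O(¬u ⊃ t), contraposes to O(¬t ⊃ u); with O(¬t) we get O(u).
Applying K to premise 12 (O(u ⊃ b)) and O(u) yields O(b).
With premise 9, O(b ⊃ ¬n), the K-axiom yields O(¬n).
Premises 3, 4, 5, 7 do not contribute to this derivation.
So O(¬n) follows.

Yes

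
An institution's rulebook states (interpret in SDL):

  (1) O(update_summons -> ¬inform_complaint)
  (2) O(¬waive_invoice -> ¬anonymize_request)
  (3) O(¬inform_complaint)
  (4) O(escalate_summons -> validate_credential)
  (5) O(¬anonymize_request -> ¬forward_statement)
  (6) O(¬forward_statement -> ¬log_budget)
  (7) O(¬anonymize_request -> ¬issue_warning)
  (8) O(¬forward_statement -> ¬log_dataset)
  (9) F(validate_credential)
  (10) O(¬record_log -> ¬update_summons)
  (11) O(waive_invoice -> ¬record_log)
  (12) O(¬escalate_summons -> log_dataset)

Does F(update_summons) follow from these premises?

F(validate_credential) at premise 9 means O(¬validate_credential).
The contrapositive of premise 4 (O(escalate_summons -> validate_credential)) is O(¬validate_credential -> ¬escalate_summons), and O(¬validate_credential) is already established, so O(¬escalate_summons).
With premise 12, O(¬escalate_summons -> log_dataset), the K-axiom yields O(log_dataset).
Premise 8, O(¬forward_statement -> ¬log_dataset), contraposes to O(log_dataset -> forward_statement); with O(log_dataset) we get O(forward_statement).
The contrapositive of premise 5 (O(¬anonymize_request -> ¬forward_statement)) is O(forward_statement -> anonymize_request), and O(forward_statement) is already established, so O(anonymize_request).
The contrapositive of premise 2 (O(¬waive_invoice -> ¬anonymize_request)) is O(anonymize_request -> waive_invoice), and O(anonymize_request) is already established, so O(waive_invoice).
From O(waive_invoice) and premise 11, O(waive_invoice -> ¬record_log), we obtain O(¬record_log).
With premise 10, O(¬record_log -> ¬update_summons), the K-axiom yields O(¬update_summons).
Premises 1, 3, 6, 7 do not contribute to this derivation.
So O(¬update_summons) holds, i.e. F(update_summons). The claim follows.

Yes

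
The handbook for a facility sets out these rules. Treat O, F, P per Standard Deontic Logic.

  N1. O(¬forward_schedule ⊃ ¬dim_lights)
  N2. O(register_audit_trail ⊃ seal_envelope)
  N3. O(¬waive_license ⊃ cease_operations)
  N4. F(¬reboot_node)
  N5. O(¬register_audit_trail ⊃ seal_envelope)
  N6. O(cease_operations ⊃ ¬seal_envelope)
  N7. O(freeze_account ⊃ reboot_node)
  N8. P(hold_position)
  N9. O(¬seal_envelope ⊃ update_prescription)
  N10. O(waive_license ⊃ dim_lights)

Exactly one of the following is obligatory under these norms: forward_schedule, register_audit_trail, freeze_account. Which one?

Premises 5 and 2 cover both cases: O(¬register_audit_trail ⊃ seal_envelope) and O(register_audit_trail ⊃ seal_envelope). Since ¬register_audit_trail ∨ register_audit_trail is a tautology, O(seal_envelope) follows.
Premise 6 is O(cease_operations ⊃ ¬seal_envelope); contrapositively O(seal_envelope ⊃ ¬cease_operations). Since O(seal_envelope) holds, K gives O(¬cease_operations).
Premise 3 is O(¬waive_license ⊃ cease_operations); contrapositively O(¬cease_operations ⊃ waive_license). Since O(¬cease_operations) holds, K gives O(waive_license).
From O(waive_license) and premise 10, O(waive_license ⊃ dim_lights), we obtain O(dim_lights).
Premise 1, O(¬forward_schedule ⊃ ¬dim_lights), contraposes to O(dim_lights ⊃ forward_schedule); with O(dim_lights) we get O(forward_schedule).
So O(forward_schedule) holds — forward_schedule is obligatory. None of the other listed options is made obligatory by any chain of premises.

forward_schedule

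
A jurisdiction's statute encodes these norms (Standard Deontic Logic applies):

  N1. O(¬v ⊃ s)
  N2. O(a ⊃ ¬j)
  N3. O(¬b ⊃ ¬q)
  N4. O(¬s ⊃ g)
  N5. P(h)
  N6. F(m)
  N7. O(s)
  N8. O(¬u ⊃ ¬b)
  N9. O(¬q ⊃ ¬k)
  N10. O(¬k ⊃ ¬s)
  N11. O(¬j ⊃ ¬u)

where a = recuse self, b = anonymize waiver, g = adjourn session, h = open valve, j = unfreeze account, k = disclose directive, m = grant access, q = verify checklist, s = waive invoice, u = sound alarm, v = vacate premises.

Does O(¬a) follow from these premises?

Yes

Premise 7 states O(s) outright.
The contrapositive of premise 10 (O(¬k ⊃ ¬s)) is O(s ⊃ k), and O(s) is already established, so O(k).
Premise 9, O(¬q ⊃ ¬k), contraposes to O(k ⊃ q); with O(k) we get O(q).
Premise 3, O(¬b ⊃ ¬q), contraposes to O(q ⊃ b); with O(q) we get O(b).
Premise 8 is O(¬u ⊃ ¬b); contrapositively O(b ⊃ u). Since O(b) holds, K gives O(u).
The contrapositive of premise 11 (O(¬j ⊃ ¬u)) is O(u ⊃ j), and O(u) is already established, so O(j).
The contrapositive of premise 2 (O(a ⊃ ¬j)) is O(j ⊃ ¬a), and O(j) is already established, so O(¬a).
Premises 1, 4, 5, 6 do not contribute to this derivation.
So O(¬a) follows.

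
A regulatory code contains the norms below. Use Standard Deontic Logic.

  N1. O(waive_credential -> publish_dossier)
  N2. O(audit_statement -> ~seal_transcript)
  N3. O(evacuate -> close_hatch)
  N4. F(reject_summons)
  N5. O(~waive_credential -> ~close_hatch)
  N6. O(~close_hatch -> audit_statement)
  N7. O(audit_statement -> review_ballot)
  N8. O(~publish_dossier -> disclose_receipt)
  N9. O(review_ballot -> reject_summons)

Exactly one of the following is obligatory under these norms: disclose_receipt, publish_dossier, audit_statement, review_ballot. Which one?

Premise 4, F(reject_summons), is equivalent to O(~reject_summons).
The contrapositive of premise 9 (O(review_ballot -> reject_summons)) is O(~reject_summons -> ~review_ballot), and O(~reject_summons) is already established, so O(~review_ballot).
The contrapositive of premise 7 (O(audit_statement -> review_ballot)) is O(~review_ballot -> ~audit_statement), and O(~review_ballot) is already established, so O(~audit_statement).
Premise 6, O(~close_hatch -> audit_statement), contraposes to O(~audit_statement -> close_hatch); with O(~audit_statement) we get O(close_hatch).
Premise 5 is O(~waive_credential -> ~close_hatch); contrapositively O(close_hatch -> waive_credential). Since O(close_hatch) holds, K gives O(waive_credential).
From O(waive_credential) and premise 1, O(waive_credential -> publish_dossier), we obtain O(publish_dossier).
So O(publish_dossier) holds — publish_dossier is obligatory. None of the other listed options is made obligatory by any chain of premises.

publish_dossier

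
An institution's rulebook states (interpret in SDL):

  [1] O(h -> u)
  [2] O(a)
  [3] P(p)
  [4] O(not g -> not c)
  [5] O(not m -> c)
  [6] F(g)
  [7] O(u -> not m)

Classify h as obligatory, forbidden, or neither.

Premise 6 is F(g), i.e. O(not g).
Applying K to premise 4 (O(not g -> not c)) and O(not g) yields O(not c).
The contrapositive of premise 5 (O(not m -> c)) is O(not c -> m), and O(not c) is already established, so O(m).
Premise 7 is O(u -> not m); contrapositively O(m -> not u). Since O(m) holds, K gives O(not u).
Premise 1 is O(h -> u); contrapositively O(not u -> not h). Since O(not u) holds, K gives O(not h).
Premises 2, 3 do not contribute to this derivation.
Thus O(not h), which is F(h): h is forbidden.

Forbidden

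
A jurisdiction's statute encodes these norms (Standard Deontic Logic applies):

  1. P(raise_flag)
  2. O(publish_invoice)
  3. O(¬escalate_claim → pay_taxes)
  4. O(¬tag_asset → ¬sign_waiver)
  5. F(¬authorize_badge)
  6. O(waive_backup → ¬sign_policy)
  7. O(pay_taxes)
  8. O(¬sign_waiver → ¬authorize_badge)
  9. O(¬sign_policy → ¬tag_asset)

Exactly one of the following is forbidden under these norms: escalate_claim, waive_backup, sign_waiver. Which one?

Premise 5 is F(¬authorize_badge), i.e. O(authorize_badge).
The contrapositive of premise 8 (O(¬sign_waiver → ¬authorize_badge)) is O(authorize_badge → sign_waiver), and O(authorize_badge) is already established, so O(sign_waiver).
The contrapositive of premise 4 (O(¬tag_asset → ¬sign_waiver)) is O(sign_waiver → tag_asset), and O(sign_waiver) is already established, so O(tag_asset).
Premise 9, O(¬sign_policy → ¬tag_asset), contraposes to O(tag_asset → sign_policy); with O(tag_asset) we get O(sign_policy).
The contrapositive of premise 6 (O(waive_backup → ¬sign_policy)) is O(sign_policy → ¬waive_backup), and O(sign_policy) is already established, so O(¬waive_backup).
So O(¬waive_backup) holds, i.e. waive_backup is forbidden. None of the other listed options is forbidden under the premises.

waive_backup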